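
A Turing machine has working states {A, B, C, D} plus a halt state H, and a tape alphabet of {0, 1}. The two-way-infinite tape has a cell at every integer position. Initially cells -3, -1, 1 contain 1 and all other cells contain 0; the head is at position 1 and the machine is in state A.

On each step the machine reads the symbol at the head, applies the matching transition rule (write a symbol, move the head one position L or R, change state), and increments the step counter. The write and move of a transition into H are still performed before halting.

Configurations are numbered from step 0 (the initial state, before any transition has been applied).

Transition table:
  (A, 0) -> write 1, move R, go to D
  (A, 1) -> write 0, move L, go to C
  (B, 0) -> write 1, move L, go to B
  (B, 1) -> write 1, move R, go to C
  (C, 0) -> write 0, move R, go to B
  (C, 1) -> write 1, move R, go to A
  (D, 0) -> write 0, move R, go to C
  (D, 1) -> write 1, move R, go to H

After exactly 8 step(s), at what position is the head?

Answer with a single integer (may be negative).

Step 1: in state A at pos 1, read 1 -> (A,1)->write 0,move L,goto C. Now: state=C, head=0, tape[-4..2]=0101000 (head:     ^)
Step 2: in state C at pos 0, read 0 -> (C,0)->write 0,move R,goto B. Now: state=B, head=1, tape[-4..2]=0101000 (head:      ^)
Step 3: in state B at pos 1, read 0 -> (B,0)->write 1,move L,goto B. Now: state=B, head=0, tape[-4..2]=0101010 (head:     ^)
Step 4: in state B at pos 0, read 0 -> (B,0)->write 1,move L,goto B. Now: state=B, head=-1, tape[-4..2]=0101110 (head:    ^)
Step 5: in state B at pos -1, read 1 -> (B,1)->write 1,move R,goto C. Now: state=C, head=0, tape[-4..2]=0101110 (head:     ^)
Step 6: in state C at pos 0, read 1 -> (C,1)->write 1,move R,goto A. Now: state=A, head=1, tape[-4..2]=0101110 (head:      ^)
Step 7: in state A at pos 1, read 1 -> (A,1)->write 0,move L,goto C. Now: state=C, head=0, tape[-4..2]=0101100 (head:     ^)
Step 8: in state C at pos 0, read 1 -> (C,1)->write 1,move R,goto A. Now: state=A, head=1, tape[-4..2]=0101100 (head:      ^)

Answer: 1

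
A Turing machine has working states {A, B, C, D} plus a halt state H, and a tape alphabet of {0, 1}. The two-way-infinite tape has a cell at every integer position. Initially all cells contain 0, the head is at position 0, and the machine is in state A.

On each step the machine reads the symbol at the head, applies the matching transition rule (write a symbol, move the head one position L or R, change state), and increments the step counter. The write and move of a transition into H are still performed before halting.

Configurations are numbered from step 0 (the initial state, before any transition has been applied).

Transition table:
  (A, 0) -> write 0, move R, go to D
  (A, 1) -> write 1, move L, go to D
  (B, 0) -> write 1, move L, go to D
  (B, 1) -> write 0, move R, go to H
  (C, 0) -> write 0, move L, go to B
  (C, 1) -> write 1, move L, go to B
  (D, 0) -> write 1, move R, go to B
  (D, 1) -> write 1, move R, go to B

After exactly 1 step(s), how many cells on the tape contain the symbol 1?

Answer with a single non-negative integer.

Step 1: in state A at pos 0, read 0 -> (A,0)->write 0,move R,goto D. Now: state=D, head=1, tape[-1..2]=0000 (head:   ^)
No cell contains 1 after step 1 -> 0 cell(s)

Answer: 0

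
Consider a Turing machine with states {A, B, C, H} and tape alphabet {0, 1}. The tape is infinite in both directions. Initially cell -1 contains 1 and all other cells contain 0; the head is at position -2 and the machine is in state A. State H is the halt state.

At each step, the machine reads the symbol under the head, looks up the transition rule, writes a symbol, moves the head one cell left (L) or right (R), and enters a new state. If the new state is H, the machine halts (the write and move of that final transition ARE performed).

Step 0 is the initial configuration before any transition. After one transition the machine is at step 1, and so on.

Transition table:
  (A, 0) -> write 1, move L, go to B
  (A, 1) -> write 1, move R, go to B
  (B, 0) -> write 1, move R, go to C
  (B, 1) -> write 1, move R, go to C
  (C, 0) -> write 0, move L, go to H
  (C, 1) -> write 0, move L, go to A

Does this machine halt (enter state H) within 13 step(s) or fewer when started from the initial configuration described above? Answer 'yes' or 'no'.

Answer: yes

Derivation:
Step 1: in state A at pos -2, read 0 -> (A,0)->write 1,move L,goto B. Now: state=B, head=-3, tape[-4..0]=00110 (head:  ^)
Step 2: in state B at pos -3, read 0 -> (B,0)->write 1,move R,goto C. Now: state=C, head=-2, tape[-4..0]=01110 (head:   ^)
Step 3: in state C at pos -2, read 1 -> (C,1)->write 0,move L,goto A. Now: state=A, head=-3, tape[-4..0]=01010 (head:  ^)
Step 4: in state A at pos -3, read 1 -> (A,1)->write 1,move R,goto B. Now: state=B, head=-2, tape[-4..0]=01010 (head:   ^)
Step 5: in state B at pos -2, read 0 -> (B,0)->write 1,move R,goto C. Now: state=C, head=-1, tape[-4..0]=01110 (head:    ^)
Step 6: in state C at pos -1, read 1 -> (C,1)->write 0,move L,goto A. Now: state=A, head=-2, tape[-4..0]=01100 (head:   ^)
Step 7: in state A at pos -2, read 1 -> (A,1)->write 1,move R,goto B. Now: state=B, head=-1, tape[-4..0]=01100 (head:    ^)
Step 8: in state B at pos -1, read 0 -> (B,0)->write 1,move R,goto C. Now: state=C, head=0, tape[-4..1]=011100 (head:     ^)
Step 9: in state C at pos 0, read 0 -> (C,0)->write 0,move L,goto H. Now: state=H, head=-1, tape[-4..1]=011100 (head:    ^)
State H reached at step 9; 9 <= 13 -> yes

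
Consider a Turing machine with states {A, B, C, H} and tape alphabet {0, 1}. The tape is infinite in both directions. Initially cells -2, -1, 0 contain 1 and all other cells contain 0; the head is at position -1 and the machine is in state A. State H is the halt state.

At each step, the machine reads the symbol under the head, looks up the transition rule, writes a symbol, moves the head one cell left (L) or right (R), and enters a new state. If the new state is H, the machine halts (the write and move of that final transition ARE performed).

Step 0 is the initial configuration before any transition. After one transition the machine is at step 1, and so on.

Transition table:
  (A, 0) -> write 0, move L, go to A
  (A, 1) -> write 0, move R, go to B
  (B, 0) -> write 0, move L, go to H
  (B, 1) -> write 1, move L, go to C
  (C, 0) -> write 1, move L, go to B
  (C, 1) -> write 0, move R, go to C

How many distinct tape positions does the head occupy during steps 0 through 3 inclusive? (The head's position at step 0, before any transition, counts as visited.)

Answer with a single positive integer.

Answer: 3

Derivation:
Step 1: in state A at pos -1, read 1 -> (A,1)->write 0,move R,goto B. Now: state=B, head=0, tape[-3..1]=01010 (head:    ^)
Step 2: in state B at pos 0, read 1 -> (B,1)->write 1,move L,goto C. Now: state=C, head=-1, tape[-3..1]=01010 (head:   ^)
Step 3: in state C at pos -1, read 0 -> (C,0)->write 1,move L,goto B. Now: state=B, head=-2, tape[-3..1]=01110 (head:  ^)
Head positions at steps 0..3: starting at -1, distinct positions visited = {-2, -1, 0} -> 3 position(s)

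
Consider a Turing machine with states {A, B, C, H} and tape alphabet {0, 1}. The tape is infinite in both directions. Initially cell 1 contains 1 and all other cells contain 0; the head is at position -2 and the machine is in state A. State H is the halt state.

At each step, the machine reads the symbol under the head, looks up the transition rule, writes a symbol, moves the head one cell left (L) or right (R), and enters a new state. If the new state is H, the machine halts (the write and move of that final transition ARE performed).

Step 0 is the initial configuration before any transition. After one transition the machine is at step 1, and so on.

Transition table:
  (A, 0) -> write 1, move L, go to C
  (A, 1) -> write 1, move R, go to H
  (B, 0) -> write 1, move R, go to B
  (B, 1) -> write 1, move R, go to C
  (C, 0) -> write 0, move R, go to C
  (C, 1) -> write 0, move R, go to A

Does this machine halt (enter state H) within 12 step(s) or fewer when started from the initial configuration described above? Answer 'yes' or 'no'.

Answer: yes

Derivation:
Step 1: in state A at pos -2, read 0 -> (A,0)->write 1,move L,goto C. Now: state=C, head=-3, tape[-4..2]=0010010 (head:  ^)
Step 2: in state C at pos -3, read 0 -> (C,0)->write 0,move R,goto C. Now: state=C, head=-2, tape[-4..2]=0010010 (head:   ^)
Step 3: in state C at pos -2, read 1 -> (C,1)->write 0,move R,goto A. Now: state=A, head=-1, tape[-4..2]=0000010 (head:    ^)
Step 4: in state A at pos -1, read 0 -> (A,0)->write 1,move L,goto C. Now: state=C, head=-2, tape[-4..2]=0001010 (head:   ^)
Step 5: in state C at pos -2, read 0 -> (C,0)->write 0,move R,goto C. Now: state=C, head=-1, tape[-4..2]=0001010 (head:    ^)
Step 6: in state C at pos -1, read 1 -> (C,1)->write 0,move R,goto A. Now: state=A, head=0, tape[-4..2]=0000010 (head:     ^)
Step 7: in state A at pos 0, read 0 -> (A,0)->write 1,move L,goto C. Now: state=C, head=-1, tape[-4..2]=0000110 (head:    ^)
Step 8: in state C at pos -1, read 0 -> (C,0)->write 0,move R,goto C. Now: state=C, head=0, tape[-4..2]=0000110 (head:     ^)
Step 9: in state C at pos 0, read 1 -> (C,1)->write 0,move R,goto A. Now: state=A, head=1, tape[-4..2]=0000010 (head:      ^)
Step 10: in state A at pos 1, read 1 -> (A,1)->write 1,move R,goto H. Now: state=H, head=2, tape[-4..3]=00000100 (head:       ^)
State H reached at step 10; 10 <= 12 -> yes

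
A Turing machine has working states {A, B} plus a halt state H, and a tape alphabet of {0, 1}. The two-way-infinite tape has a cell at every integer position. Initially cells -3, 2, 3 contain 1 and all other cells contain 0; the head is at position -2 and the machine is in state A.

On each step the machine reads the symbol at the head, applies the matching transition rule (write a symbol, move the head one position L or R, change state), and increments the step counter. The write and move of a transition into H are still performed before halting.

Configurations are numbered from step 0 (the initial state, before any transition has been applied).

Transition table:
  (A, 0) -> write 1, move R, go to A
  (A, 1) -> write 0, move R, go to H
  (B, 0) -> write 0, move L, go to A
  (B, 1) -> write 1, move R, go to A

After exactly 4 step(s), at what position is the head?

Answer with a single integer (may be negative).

Answer: 2

Derivation:
Step 1: in state A at pos -2, read 0 -> (A,0)->write 1,move R,goto A. Now: state=A, head=-1, tape[-4..4]=011000110 (head:    ^)
Step 2: in state A at pos -1, read 0 -> (A,0)->write 1,move R,goto A. Now: state=A, head=0, tape[-4..4]=011100110 (head:     ^)
Step 3: in state A at pos 0, read 0 -> (A,0)->write 1,move R,goto A. Now: state=A, head=1, tape[-4..4]=011110110 (head:      ^)
Step 4: in state A at pos 1, read 0 -> (A,0)->write 1,move R,goto A. Now: state=A, head=2, tape[-4..4]=011111110 (head:       ^)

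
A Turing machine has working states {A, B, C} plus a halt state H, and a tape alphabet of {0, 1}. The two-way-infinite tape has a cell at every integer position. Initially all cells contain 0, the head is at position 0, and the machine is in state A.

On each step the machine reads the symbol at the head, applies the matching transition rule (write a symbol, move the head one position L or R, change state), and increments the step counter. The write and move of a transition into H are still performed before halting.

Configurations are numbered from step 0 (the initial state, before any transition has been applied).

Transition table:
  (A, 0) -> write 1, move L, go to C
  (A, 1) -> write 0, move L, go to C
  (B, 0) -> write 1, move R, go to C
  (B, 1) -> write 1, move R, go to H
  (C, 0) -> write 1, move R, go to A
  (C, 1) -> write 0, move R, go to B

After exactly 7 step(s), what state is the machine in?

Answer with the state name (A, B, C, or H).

Answer: C

Derivation:
Step 1: in state A at pos 0, read 0 -> (A,0)->write 1,move L,goto C. Now: state=C, head=-1, tape[-2..1]=0010 (head:  ^)
Step 2: in state C at pos -1, read 0 -> (C,0)->write 1,move R,goto A. Now: state=A, head=0, tape[-2..1]=0110 (head:   ^)
Step 3: in state A at pos 0, read 1 -> (A,1)->write 0,move L,goto C. Now: state=C, head=-1, tape[-2..1]=0100 (head:  ^)
Step 4: in state C at pos -1, read 1 -> (C,1)->write 0,move R,goto B. Now: state=B, head=0, tape[-2..1]=0000 (head:   ^)
Step 5: in state B at pos 0, read 0 -> (B,0)->write 1,move R,goto C. Now: state=C, head=1, tape[-2..2]=00100 (head:    ^)
Step 6: in state C at pos 1, read 0 -> (C,0)->write 1,move R,goto A. Now: state=A, head=2, tape[-2..3]=001100 (head:     ^)
Step 7: in state A at pos 2, read 0 -> (A,0)->write 1,move L,goto C. Now: state=C, head=1, tape[-2..3]=001110 (head:    ^)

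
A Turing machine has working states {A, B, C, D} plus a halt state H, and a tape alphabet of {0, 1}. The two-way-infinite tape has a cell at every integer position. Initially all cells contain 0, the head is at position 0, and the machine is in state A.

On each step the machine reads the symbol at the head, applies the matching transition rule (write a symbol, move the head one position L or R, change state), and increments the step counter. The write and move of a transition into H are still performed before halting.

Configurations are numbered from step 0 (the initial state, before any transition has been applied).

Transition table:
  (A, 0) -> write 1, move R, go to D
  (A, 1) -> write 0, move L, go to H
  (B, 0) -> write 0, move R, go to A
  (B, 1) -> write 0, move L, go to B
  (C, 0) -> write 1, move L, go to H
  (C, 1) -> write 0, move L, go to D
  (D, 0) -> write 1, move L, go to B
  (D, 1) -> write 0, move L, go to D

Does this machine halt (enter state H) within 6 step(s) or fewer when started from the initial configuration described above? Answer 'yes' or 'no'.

Answer: no

Derivation:
Step 1: in state A at pos 0, read 0 -> (A,0)->write 1,move R,goto D. Now: state=D, head=1, tape[-1..2]=0100 (head:   ^)
Step 2: in state D at pos 1, read 0 -> (D,0)->write 1,move L,goto B. Now: state=B, head=0, tape[-1..2]=0110 (head:  ^)
Step 3: in state B at pos 0, read 1 -> (B,1)->write 0,move L,goto B. Now: state=B, head=-1, tape[-2..2]=00010 (head:  ^)
Step 4: in state B at pos -1, read 0 -> (B,0)->write 0,move R,goto A. Now: state=A, head=0, tape[-2..2]=00010 (head:   ^)
Step 5: in state A at pos 0, read 0 -> (A,0)->write 1,move R,goto D. Now: state=D, head=1, tape[-2..2]=00110 (head:    ^)
Step 6: in state D at pos 1, read 1 -> (D,1)->write 0,move L,goto D. Now: state=D, head=0, tape[-2..2]=00100 (head:   ^)
After 6 step(s): state = D (not H) -> not halted within 6 -> no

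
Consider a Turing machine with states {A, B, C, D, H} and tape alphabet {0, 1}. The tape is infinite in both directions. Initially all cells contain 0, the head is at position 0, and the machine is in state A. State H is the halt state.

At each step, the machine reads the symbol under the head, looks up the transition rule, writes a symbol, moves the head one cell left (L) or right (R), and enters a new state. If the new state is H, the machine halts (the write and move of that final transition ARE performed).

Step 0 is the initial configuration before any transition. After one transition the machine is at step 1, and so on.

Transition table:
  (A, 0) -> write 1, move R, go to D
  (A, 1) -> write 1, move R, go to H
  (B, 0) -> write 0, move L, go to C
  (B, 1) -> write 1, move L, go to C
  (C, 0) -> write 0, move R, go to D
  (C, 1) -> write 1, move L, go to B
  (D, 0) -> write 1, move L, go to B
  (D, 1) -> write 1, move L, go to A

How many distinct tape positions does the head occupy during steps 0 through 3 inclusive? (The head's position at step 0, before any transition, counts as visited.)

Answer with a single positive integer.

Step 1: in state A at pos 0, read 0 -> (A,0)->write 1,move R,goto D. Now: state=D, head=1, tape[-1..2]=0100 (head:   ^)
Step 2: in state D at pos 1, read 0 -> (D,0)->write 1,move L,goto B. Now: state=B, head=0, tape[-1..2]=0110 (head:  ^)
Step 3: in state B at pos 0, read 1 -> (B,1)->write 1,move L,goto C. Now: state=C, head=-1, tape[-2..2]=00110 (head:  ^)
Head positions at steps 0..3: starting at 0, distinct positions visited = {-1, 0, 1} -> 3 position(s)

Answer: 3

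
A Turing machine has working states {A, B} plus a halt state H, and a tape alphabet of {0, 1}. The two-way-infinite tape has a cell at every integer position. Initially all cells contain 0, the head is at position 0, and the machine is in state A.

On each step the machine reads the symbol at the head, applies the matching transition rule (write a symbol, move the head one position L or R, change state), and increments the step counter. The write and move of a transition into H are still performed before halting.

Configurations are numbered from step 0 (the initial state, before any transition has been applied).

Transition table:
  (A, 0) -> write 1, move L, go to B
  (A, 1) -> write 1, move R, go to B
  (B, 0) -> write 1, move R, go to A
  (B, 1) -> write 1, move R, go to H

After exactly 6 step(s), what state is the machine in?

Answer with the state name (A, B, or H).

Step 1: in state A at pos 0, read 0 -> (A,0)->write 1,move L,goto B. Now: state=B, head=-1, tape[-2..1]=0010 (head:  ^)
Step 2: in state B at pos -1, read 0 -> (B,0)->write 1,move R,goto A. Now: state=A, head=0, tape[-2..1]=0110 (head:   ^)
Step 3: in state A at pos 0, read 1 -> (A,1)->write 1,move R,goto B. Now: state=B, head=1, tape[-2..2]=01100 (head:    ^)
Step 4: in state B at pos 1, read 0 -> (B,0)->write 1,move R,goto A. Now: state=A, head=2, tape[-2..3]=011100 (head:     ^)
Step 5: in state A at pos 2, read 0 -> (A,0)->write 1,move L,goto B. Now: state=B, head=1, tape[-2..3]=011110 (head:    ^)
Step 6: in state B at pos 1, read 1 -> (B,1)->write 1,move R,goto H. Now: state=H, head=2, tape[-2..3]=011110 (head:     ^)

Answer: H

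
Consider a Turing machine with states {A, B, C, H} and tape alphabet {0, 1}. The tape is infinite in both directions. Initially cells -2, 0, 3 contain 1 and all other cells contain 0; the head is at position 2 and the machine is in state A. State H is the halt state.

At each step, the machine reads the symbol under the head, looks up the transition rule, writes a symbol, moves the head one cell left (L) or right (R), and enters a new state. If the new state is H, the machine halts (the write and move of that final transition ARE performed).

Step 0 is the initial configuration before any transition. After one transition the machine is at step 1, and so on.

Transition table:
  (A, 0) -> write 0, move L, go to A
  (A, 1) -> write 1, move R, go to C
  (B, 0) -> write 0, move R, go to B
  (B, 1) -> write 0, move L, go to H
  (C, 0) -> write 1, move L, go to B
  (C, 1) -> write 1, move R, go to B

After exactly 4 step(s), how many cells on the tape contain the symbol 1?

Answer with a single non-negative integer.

Answer: 4

Derivation:
Step 1: in state A at pos 2, read 0 -> (A,0)->write 0,move L,goto A. Now: state=A, head=1, tape[-3..4]=01010010 (head:     ^)
Step 2: in state A at pos 1, read 0 -> (A,0)->write 0,move L,goto A. Now: state=A, head=0, tape[-3..4]=01010010 (head:    ^)
Step 3: in state A at pos 0, read 1 -> (A,1)->write 1,move R,goto C. Now: state=C, head=1, tape[-3..4]=01010010 (head:     ^)
Step 4: in state C at pos 1, read 0 -> (C,0)->write 1,move L,goto B. Now: state=B, head=0, tape[-3..4]=01011010 (head:    ^)
Cells containing 1 after step 4: {-2, 0, 1, 3} -> 4 cell(s)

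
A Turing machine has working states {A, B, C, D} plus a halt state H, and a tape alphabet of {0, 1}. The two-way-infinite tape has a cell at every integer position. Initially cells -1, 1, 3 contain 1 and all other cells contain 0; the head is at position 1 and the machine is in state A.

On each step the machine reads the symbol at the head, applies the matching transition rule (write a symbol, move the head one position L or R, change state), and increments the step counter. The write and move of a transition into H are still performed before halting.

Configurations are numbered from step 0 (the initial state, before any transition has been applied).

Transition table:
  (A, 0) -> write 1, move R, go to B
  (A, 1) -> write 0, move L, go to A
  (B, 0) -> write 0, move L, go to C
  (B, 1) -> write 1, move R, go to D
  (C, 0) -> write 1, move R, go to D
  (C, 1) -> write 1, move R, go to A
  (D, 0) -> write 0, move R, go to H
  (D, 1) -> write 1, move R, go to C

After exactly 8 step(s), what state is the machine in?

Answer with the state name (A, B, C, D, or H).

Step 1: in state A at pos 1, read 1 -> (A,1)->write 0,move L,goto A. Now: state=A, head=0, tape[-2..4]=0100010 (head:   ^)
Step 2: in state A at pos 0, read 0 -> (A,0)->write 1,move R,goto B. Now: state=B, head=1, tape[-2..4]=0110010 (head:    ^)
Step 3: in state B at pos 1, read 0 -> (B,0)->write 0,move L,goto C. Now: state=C, head=0, tape[-2..4]=0110010 (head:   ^)
Step 4: in state C at pos 0, read 1 -> (C,1)->write 1,move R,goto A. Now: state=A, head=1, tape[-2..4]=0110010 (head:    ^)
Step 5: in state A at pos 1, read 0 -> (A,0)->write 1,move R,goto B. Now: state=B, head=2, tape[-2..4]=0111010 (head:     ^)
Step 6: in state B at pos 2, read 0 -> (B,0)->write 0,move L,goto C. Now: state=C, head=1, tape[-2..4]=0111010 (head:    ^)
Step 7: in state C at pos 1, read 1 -> (C,1)->write 1,move R,goto A. Now: state=A, head=2, tape[-2..4]=0111010 (head:     ^)
Step 8: in state A at pos 2, read 0 -> (A,0)->write 1,move R,goto B. Now: state=B, head=3, tape[-2..4]=0111110 (head:      ^)

Answer: B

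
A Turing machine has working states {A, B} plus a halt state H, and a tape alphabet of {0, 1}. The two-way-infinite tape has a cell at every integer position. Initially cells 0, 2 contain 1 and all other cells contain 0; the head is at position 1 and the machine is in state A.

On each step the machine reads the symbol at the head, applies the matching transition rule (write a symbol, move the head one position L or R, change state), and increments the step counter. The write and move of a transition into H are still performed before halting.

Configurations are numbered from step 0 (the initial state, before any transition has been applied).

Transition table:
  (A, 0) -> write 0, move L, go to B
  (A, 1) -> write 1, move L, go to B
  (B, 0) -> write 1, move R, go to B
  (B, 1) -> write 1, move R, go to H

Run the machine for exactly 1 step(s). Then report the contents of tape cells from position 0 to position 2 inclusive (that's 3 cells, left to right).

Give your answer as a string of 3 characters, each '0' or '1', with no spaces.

Step 1: in state A at pos 1, read 0 -> (A,0)->write 0,move L,goto B. Now: state=B, head=0, tape[-1..3]=01010 (head:  ^)

Answer: 101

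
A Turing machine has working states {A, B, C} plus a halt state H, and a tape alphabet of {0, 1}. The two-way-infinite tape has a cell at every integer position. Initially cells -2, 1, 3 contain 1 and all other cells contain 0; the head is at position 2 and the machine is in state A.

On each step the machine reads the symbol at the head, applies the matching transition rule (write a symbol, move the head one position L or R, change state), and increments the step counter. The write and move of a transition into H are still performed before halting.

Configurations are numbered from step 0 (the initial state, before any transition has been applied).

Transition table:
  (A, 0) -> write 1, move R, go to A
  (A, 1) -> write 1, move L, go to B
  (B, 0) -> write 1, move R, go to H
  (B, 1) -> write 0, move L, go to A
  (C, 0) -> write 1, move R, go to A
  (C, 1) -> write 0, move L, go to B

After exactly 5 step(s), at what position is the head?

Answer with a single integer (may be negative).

Answer: 1

Derivation:
Step 1: in state A at pos 2, read 0 -> (A,0)->write 1,move R,goto A. Now: state=A, head=3, tape[-3..4]=01001110 (head:       ^)
Step 2: in state A at pos 3, read 1 -> (A,1)->write 1,move L,goto B. Now: state=B, head=2, tape[-3..4]=01001110 (head:      ^)
Step 3: in state B at pos 2, read 1 -> (B,1)->write 0,move L,goto A. Now: state=A, head=1, tape[-3..4]=01001010 (head:     ^)
Step 4: in state A at pos 1, read 1 -> (A,1)->write 1,move L,goto B. Now: state=B, head=0, tape[-3..4]=01001010 (head:    ^)
Step 5: in state B at pos 0, read 0 -> (B,0)->write 1,move R,goto H. Now: state=H, head=1, tape[-3..4]=01011010 (head:     ^)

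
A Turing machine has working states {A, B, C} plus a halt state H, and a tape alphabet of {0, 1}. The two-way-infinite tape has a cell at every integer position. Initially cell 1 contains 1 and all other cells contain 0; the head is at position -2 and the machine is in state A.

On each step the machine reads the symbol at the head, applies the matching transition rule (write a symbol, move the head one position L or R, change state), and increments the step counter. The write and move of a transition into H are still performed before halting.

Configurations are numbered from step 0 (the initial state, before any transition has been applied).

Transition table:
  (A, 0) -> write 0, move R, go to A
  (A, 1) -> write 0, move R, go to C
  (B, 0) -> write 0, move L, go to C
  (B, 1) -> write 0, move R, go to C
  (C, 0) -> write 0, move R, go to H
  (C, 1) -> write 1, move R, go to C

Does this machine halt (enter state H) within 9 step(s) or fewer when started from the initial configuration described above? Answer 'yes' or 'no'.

Step 1: in state A at pos -2, read 0 -> (A,0)->write 0,move R,goto A. Now: state=A, head=-1, tape[-3..2]=000010 (head:   ^)
Step 2: in state A at pos -1, read 0 -> (A,0)->write 0,move R,goto A. Now: state=A, head=0, tape[-3..2]=000010 (head:    ^)
Step 3: in state A at pos 0, read 0 -> (A,0)->write 0,move R,goto A. Now: state=A, head=1, tape[-3..2]=000010 (head:     ^)
Step 4: in state A at pos 1, read 1 -> (A,1)->write 0,move R,goto C. Now: state=C, head=2, tape[-3..3]=0000000 (head:      ^)
Step 5: in state C at pos 2, read 0 -> (C,0)->write 0,move R,goto H. Now: state=H, head=3, tape[-3..4]=00000000 (head:       ^)
State H reached at step 5; 5 <= 9 -> yes

Answer: yes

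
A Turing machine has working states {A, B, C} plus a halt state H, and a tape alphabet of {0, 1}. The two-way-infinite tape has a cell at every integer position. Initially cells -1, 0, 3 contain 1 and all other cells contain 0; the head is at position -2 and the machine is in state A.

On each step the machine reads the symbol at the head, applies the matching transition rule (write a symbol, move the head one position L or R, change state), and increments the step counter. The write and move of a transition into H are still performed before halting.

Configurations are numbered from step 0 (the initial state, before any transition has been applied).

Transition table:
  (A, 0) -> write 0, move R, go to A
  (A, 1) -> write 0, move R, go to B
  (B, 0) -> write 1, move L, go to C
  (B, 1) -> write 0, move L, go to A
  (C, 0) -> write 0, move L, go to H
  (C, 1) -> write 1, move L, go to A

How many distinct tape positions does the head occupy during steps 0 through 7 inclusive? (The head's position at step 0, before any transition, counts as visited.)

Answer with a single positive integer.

Answer: 6

Derivation:
Step 1: in state A at pos -2, read 0 -> (A,0)->write 0,move R,goto A. Now: state=A, head=-1, tape[-3..4]=00110010 (head:   ^)
Step 2: in state A at pos -1, read 1 -> (A,1)->write 0,move R,goto B. Now: state=B, head=0, tape[-3..4]=00010010 (head:    ^)
Step 3: in state B at pos 0, read 1 -> (B,1)->write 0,move L,goto A. Now: state=A, head=-1, tape[-3..4]=00000010 (head:   ^)
Step 4: in state A at pos -1, read 0 -> (A,0)->write 0,move R,goto A. Now: state=A, head=0, tape[-3..4]=00000010 (head:    ^)
Step 5: in state A at pos 0, read 0 -> (A,0)->write 0,move R,goto A. Now: state=A, head=1, tape[-3..4]=00000010 (head:     ^)
Step 6: in state A at pos 1, read 0 -> (A,0)->write 0,move R,goto A. Now: state=A, head=2, tape[-3..4]=00000010 (head:      ^)
Step 7: in state A at pos 2, read 0 -> (A,0)->write 0,move R,goto A. Now: state=A, head=3, tape[-3..4]=00000010 (head:       ^)
Head positions at steps 0..7: starting at -2, distinct positions visited = {-2, -1, 0, 1, 2, 3} -> 6 position(s)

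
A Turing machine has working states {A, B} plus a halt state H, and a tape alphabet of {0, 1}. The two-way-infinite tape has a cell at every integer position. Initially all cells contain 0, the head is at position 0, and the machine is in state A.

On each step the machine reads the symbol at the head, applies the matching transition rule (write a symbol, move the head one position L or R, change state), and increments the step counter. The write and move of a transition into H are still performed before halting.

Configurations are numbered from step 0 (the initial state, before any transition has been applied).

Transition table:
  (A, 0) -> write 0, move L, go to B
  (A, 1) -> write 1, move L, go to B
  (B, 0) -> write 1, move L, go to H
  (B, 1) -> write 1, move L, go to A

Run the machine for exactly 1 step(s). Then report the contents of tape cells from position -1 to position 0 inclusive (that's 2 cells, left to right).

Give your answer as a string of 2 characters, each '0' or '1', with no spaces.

Step 1: in state A at pos 0, read 0 -> (A,0)->write 0,move L,goto B. Now: state=B, head=-1, tape[-2..1]=0000 (head:  ^)

Answer: 00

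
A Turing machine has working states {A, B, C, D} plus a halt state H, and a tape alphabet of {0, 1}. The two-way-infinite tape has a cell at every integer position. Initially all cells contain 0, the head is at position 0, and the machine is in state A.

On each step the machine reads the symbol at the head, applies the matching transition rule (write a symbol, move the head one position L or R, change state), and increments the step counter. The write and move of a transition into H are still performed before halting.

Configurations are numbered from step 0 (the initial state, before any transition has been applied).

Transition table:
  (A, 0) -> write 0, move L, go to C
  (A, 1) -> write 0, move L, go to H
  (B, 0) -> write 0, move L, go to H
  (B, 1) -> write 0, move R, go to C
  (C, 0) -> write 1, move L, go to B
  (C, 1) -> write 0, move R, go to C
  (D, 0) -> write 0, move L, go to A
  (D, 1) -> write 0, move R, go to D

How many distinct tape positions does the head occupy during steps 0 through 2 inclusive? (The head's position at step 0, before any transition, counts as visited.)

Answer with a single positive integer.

Step 1: in state A at pos 0, read 0 -> (A,0)->write 0,move L,goto C. Now: state=C, head=-1, tape[-2..1]=0000 (head:  ^)
Step 2: in state C at pos -1, read 0 -> (C,0)->write 1,move L,goto B. Now: state=B, head=-2, tape[-3..1]=00100 (head:  ^)
Head positions at steps 0..2: starting at 0, distinct positions visited = {-2, -1, 0} -> 3 position(s)

Answer: 3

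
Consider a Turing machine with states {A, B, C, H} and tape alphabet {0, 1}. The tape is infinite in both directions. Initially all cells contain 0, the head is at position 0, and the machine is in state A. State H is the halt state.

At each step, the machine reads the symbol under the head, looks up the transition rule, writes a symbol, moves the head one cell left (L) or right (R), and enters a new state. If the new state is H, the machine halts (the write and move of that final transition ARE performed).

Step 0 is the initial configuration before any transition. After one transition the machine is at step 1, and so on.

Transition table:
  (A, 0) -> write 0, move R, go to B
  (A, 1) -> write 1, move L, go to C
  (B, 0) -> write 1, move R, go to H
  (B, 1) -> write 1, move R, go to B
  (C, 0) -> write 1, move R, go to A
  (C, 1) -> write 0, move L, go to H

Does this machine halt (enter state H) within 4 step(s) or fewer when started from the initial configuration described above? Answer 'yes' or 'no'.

Answer: yes

Derivation:
Step 1: in state A at pos 0, read 0 -> (A,0)->write 0,move R,goto B. Now: state=B, head=1, tape[-1..2]=0000 (head:   ^)
Step 2: in state B at pos 1, read 0 -> (B,0)->write 1,move R,goto H. Now: state=H, head=2, tape[-1..3]=00100 (head:    ^)
State H reached at step 2; 2 <= 4 -> yes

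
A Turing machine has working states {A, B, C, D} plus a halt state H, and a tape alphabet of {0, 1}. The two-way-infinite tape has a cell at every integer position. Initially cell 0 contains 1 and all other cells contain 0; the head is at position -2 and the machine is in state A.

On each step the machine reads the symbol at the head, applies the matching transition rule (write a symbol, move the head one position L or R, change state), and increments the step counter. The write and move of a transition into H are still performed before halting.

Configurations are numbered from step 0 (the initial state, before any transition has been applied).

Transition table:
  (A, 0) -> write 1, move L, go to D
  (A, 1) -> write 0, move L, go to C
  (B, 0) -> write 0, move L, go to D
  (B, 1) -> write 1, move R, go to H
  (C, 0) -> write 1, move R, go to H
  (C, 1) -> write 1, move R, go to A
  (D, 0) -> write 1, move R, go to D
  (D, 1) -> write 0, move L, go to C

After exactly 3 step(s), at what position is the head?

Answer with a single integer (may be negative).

Answer: -3

Derivation:
Step 1: in state A at pos -2, read 0 -> (A,0)->write 1,move L,goto D. Now: state=D, head=-3, tape[-4..1]=001010 (head:  ^)
Step 2: in state D at pos -3, read 0 -> (D,0)->write 1,move R,goto D. Now: state=D, head=-2, tape[-4..1]=011010 (head:   ^)
Step 3: in state D at pos -2, read 1 -> (D,1)->write 0,move L,goto C. Now: state=C, head=-3, tape[-4..1]=010010 (head:  ^)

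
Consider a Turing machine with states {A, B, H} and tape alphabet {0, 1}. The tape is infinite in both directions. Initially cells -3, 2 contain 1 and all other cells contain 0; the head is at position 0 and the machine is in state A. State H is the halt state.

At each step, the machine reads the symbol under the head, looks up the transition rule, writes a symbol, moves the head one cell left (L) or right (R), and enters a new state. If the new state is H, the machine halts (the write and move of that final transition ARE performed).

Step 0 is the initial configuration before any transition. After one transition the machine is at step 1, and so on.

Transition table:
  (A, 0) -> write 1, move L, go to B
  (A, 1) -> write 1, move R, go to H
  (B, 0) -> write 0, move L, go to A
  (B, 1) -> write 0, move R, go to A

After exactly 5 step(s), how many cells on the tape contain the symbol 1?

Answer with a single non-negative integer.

Answer: 3

Derivation:
Step 1: in state A at pos 0, read 0 -> (A,0)->write 1,move L,goto B. Now: state=B, head=-1, tape[-4..3]=01001010 (head:    ^)
Step 2: in state B at pos -1, read 0 -> (B,0)->write 0,move L,goto A. Now: state=A, head=-2, tape[-4..3]=01001010 (head:   ^)
Step 3: in state A at pos -2, read 0 -> (A,0)->write 1,move L,goto B. Now: state=B, head=-3, tape[-4..3]=01101010 (head:  ^)
Step 4: in state B at pos -3, read 1 -> (B,1)->write 0,move R,goto A. Now: state=A, head=-2, tape[-4..3]=00101010 (head:   ^)
Step 5: in state A at pos -2, read 1 -> (A,1)->write 1,move R,goto H. Now: state=H, head=-1, tape[-4..3]=00101010 (head:    ^)
Cells containing 1 after step 5: {-2, 0, 2} -> 3 cell(s)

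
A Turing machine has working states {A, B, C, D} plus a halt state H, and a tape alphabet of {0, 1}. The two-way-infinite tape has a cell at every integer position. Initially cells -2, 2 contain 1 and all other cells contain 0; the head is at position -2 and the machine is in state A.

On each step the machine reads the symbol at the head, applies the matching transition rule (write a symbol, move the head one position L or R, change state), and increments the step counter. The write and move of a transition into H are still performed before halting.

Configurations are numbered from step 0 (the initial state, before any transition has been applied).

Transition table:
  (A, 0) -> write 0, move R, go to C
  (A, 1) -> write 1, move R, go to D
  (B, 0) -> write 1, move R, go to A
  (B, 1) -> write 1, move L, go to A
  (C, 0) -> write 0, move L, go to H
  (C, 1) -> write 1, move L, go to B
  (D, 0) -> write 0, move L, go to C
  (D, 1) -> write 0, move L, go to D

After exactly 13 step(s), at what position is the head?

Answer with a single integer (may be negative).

Step 1: in state A at pos -2, read 1 -> (A,1)->write 1,move R,goto D. Now: state=D, head=-1, tape[-3..3]=0100010 (head:   ^)
Step 2: in state D at pos -1, read 0 -> (D,0)->write 0,move L,goto C. Now: state=C, head=-2, tape[-3..3]=0100010 (head:  ^)
Step 3: in state C at pos -2, read 1 -> (C,1)->write 1,move L,goto B. Now: state=B, head=-3, tape[-4..3]=00100010 (head:  ^)
Step 4: in state B at pos -3, read 0 -> (B,0)->write 1,move R,goto A. Now: state=A, head=-2, tape[-4..3]=01100010 (head:   ^)
Step 5: in state A at pos -2, read 1 -> (A,1)->write 1,move R,goto D. Now: state=D, head=-1, tape[-4..3]=01100010 (head:    ^)
Step 6: in state D at pos -1, read 0 -> (D,0)->write 0,move L,goto C. Now: state=C, head=-2, tape[-4..3]=01100010 (head:   ^)
Step 7: in state C at pos -2, read 1 -> (C,1)->write 1,move L,goto B. Now: state=B, head=-3, tape[-4..3]=01100010 (head:  ^)
Step 8: in state B at pos -3, read 1 -> (B,1)->write 1,move L,goto A. Now: state=A, head=-4, tape[-5..3]=001100010 (head:  ^)
Step 9: in state A at pos -4, read 0 -> (A,0)->write 0,move R,goto C. Now: state=C, head=-3, tape[-5..3]=001100010 (head:   ^)
Step 10: in state C at pos -3, read 1 -> (C,1)->write 1,move L,goto B. Now: state=B, head=-4, tape[-5..3]=001100010 (head:  ^)
Step 11: in state B at pos -4, read 0 -> (B,0)->write 1,move R,goto A. Now: state=A, head=-3, tape[-5..3]=011100010 (head:   ^)
Step 12: in state A at pos -3, read 1 -> (A,1)->write 1,move R,goto D. Now: state=D, head=-2, tape[-5..3]=011100010 (head:    ^)
Step 13: in state D at pos -2, read 1 -> (D,1)->write 0,move L,goto D. Now: state=D, head=-3, tape[-5..3]=011000010 (head:   ^)

Answer: -3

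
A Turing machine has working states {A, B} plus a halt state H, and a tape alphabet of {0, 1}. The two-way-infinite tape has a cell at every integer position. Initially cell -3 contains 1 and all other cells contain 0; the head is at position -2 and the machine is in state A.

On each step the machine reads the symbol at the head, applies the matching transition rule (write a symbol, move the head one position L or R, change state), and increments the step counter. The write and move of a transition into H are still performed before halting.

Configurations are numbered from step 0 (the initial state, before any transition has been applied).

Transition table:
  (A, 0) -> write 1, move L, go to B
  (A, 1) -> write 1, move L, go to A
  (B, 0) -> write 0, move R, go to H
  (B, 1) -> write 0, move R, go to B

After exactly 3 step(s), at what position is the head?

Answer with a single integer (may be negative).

Step 1: in state A at pos -2, read 0 -> (A,0)->write 1,move L,goto B. Now: state=B, head=-3, tape[-4..-1]=0110 (head:  ^)
Step 2: in state B at pos -3, read 1 -> (B,1)->write 0,move R,goto B. Now: state=B, head=-2, tape[-4..-1]=0010 (head:   ^)
Step 3: in state B at pos -2, read 1 -> (B,1)->write 0,move R,goto B. Now: state=B, head=-1, tape[-4..0]=00000 (head:    ^)

Answer: -1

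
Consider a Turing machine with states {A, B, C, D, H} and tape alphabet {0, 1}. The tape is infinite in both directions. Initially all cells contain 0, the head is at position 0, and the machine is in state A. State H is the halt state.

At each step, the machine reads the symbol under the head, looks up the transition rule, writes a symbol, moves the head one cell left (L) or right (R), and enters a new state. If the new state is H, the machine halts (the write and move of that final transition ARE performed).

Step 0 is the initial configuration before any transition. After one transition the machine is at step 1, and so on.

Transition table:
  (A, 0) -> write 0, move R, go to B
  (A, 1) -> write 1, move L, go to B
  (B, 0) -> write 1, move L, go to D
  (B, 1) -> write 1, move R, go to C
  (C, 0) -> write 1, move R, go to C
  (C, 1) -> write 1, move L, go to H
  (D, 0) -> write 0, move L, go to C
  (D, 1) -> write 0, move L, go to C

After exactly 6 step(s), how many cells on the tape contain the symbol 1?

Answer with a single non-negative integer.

Answer: 3

Derivation:
Step 1: in state A at pos 0, read 0 -> (A,0)->write 0,move R,goto B. Now: state=B, head=1, tape[-1..2]=0000 (head:   ^)
Step 2: in state B at pos 1, read 0 -> (B,0)->write 1,move L,goto D. Now: state=D, head=0, tape[-1..2]=0010 (head:  ^)
Step 3: in state D at pos 0, read 0 -> (D,0)->write 0,move L,goto C. Now: state=C, head=-1, tape[-2..2]=00010 (head:  ^)
Step 4: in state C at pos -1, read 0 -> (C,0)->write 1,move R,goto C. Now: state=C, head=0, tape[-2..2]=01010 (head:   ^)
Step 5: in state C at pos 0, read 0 -> (C,0)->write 1,move R,goto C. Now: state=C, head=1, tape[-2..2]=01110 (head:    ^)
Step 6: in state C at pos 1, read 1 -> (C,1)->write 1,move L,goto H. Now: state=H, head=0, tape[-2..2]=01110 (head:   ^)
Cells containing 1 after step 6: {-1, 0, 1} -> 3 cell(s)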